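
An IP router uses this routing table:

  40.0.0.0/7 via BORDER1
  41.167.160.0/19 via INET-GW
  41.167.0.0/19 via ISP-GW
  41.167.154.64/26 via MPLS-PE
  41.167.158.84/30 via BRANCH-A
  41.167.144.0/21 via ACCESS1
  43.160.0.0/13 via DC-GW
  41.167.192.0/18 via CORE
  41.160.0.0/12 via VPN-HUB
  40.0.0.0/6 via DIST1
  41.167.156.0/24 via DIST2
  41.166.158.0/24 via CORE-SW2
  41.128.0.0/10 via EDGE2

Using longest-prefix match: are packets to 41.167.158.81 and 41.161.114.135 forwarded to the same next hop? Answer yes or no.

yes

41.167.158.81: longest match 41.160.0.0/12 -> VPN-HUB
41.161.114.135: longest match 41.160.0.0/12 -> VPN-HUB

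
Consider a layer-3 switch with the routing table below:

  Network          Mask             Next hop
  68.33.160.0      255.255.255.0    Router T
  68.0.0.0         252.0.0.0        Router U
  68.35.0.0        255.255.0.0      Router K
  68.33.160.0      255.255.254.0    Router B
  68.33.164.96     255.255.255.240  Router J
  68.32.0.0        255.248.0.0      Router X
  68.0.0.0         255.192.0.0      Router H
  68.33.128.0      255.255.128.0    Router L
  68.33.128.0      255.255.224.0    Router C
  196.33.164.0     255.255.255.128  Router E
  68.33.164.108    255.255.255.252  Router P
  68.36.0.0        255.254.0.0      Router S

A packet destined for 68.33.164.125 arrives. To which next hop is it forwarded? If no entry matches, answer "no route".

Router L

Routes whose prefix contains 68.33.164.125:
  68.0.0.0/6 (68.0.0.0 - 71.255.255.255) -> Router U
  68.0.0.0/10 (68.0.0.0 - 68.63.255.255) -> Router H
  68.32.0.0/13 (68.32.0.0 - 68.39.255.255) -> Router X
  68.33.128.0/17 (68.33.128.0 - 68.33.255.255) -> Router L
More-specific entries that do NOT match:
  68.33.164.108/30 (68.33.164.108 - 68.33.164.111) does not contain 68.33.164.125
  68.33.164.96/28 (68.33.164.96 - 68.33.164.111) does not contain 68.33.164.125
  196.33.164.0/25 (196.33.164.0 - 196.33.164.127) does not contain 68.33.164.125
  68.33.160.0/24 (68.33.160.0 - 68.33.160.255) does not contain 68.33.164.125
  68.33.160.0/23 (68.33.160.0 - 68.33.161.255) does not contain 68.33.164.125
  68.33.128.0/19 (68.33.128.0 - 68.33.159.255) does not contain 68.33.164.125
Longest matching prefix is /17 -> next hop Router L.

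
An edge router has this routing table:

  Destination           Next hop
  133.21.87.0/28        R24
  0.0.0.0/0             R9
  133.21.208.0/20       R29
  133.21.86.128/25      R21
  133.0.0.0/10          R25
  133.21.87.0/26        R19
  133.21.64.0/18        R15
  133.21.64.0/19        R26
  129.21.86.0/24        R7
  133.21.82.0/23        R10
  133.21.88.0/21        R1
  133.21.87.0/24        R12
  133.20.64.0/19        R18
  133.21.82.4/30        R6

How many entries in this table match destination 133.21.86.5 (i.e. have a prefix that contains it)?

Prefixes containing 133.21.86.5:
  0.0.0.0/0 (default, matches everything)
  133.0.0.0/10 (133.0.0.0 - 133.63.255.255)
  133.21.64.0/18 (133.21.64.0 - 133.21.127.255)
  133.21.64.0/19 (133.21.64.0 - 133.21.95.255)
Total matching entries: 4.

4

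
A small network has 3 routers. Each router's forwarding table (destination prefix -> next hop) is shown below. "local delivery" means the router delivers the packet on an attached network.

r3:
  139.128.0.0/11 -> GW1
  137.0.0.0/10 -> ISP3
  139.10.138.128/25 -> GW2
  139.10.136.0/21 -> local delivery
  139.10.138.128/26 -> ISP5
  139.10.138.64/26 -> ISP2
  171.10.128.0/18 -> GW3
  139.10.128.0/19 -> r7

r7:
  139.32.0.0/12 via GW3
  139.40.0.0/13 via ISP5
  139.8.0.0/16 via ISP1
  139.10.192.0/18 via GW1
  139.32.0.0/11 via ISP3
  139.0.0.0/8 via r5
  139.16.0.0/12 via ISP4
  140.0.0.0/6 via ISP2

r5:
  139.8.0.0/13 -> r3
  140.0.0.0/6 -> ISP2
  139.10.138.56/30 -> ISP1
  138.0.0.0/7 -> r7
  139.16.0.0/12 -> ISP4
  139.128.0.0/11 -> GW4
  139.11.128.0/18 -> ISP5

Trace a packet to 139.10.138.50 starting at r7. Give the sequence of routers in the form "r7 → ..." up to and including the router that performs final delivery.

At r7: longest match for 139.10.138.50 is 139.0.0.0/8 -> r5
At r5: longest match for 139.10.138.50 is 139.8.0.0/13 -> r3
At r3: longest match for 139.10.138.50 is 139.10.136.0/21 -> local delivery

r7 → r5 → r3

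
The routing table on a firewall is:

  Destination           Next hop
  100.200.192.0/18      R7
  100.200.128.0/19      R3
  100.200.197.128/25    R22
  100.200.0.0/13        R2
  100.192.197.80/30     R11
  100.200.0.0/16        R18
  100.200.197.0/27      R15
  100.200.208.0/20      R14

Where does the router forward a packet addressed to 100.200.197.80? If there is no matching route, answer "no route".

Routes whose prefix contains 100.200.197.80:
  100.200.0.0/13 (100.200.0.0 - 100.207.255.255) -> R2
  100.200.0.0/16 (100.200.0.0 - 100.200.255.255) -> R18
  100.200.192.0/18 (100.200.192.0 - 100.200.255.255) -> R7
More-specific entries that do NOT match:
  100.192.197.80/30 (100.192.197.80 - 100.192.197.83) does not contain 100.200.197.80
  100.200.197.0/27 (100.200.197.0 - 100.200.197.31) does not contain 100.200.197.80
  100.200.197.128/25 (100.200.197.128 - 100.200.197.255) does not contain 100.200.197.80
  100.200.208.0/20 (100.200.208.0 - 100.200.223.255) does not contain 100.200.197.80
  100.200.128.0/19 (100.200.128.0 - 100.200.159.255) does not contain 100.200.197.80
Longest matching prefix is /18 -> next hop R7.

R7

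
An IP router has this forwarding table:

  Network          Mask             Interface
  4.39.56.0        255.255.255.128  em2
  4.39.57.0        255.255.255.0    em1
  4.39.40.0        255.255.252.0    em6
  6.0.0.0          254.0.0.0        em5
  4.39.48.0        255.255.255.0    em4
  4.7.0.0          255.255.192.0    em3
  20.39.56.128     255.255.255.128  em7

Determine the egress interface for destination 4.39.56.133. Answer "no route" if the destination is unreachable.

No entry's prefix contains 4.39.56.133; there is no default route.

no route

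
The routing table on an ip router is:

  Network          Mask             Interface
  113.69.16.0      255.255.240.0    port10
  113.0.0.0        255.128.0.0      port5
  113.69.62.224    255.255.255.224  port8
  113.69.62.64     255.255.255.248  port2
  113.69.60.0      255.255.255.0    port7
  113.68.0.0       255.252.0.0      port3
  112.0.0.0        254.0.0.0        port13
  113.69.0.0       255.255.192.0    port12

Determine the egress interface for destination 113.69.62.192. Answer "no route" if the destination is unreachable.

Routes whose prefix contains 113.69.62.192:
  112.0.0.0/7 (112.0.0.0 - 113.255.255.255) -> port13
  113.0.0.0/9 (113.0.0.0 - 113.127.255.255) -> port5
  113.68.0.0/14 (113.68.0.0 - 113.71.255.255) -> port3
  113.69.0.0/18 (113.69.0.0 - 113.69.63.255) -> port12
More-specific entries that do NOT match:
  113.69.62.64/29 (113.69.62.64 - 113.69.62.71) does not contain 113.69.62.192
  113.69.62.224/27 (113.69.62.224 - 113.69.62.255) does not contain 113.69.62.192
  113.69.60.0/24 (113.69.60.0 - 113.69.60.255) does not contain 113.69.62.192
  113.69.16.0/20 (113.69.16.0 - 113.69.31.255) does not contain 113.69.62.192
Longest matching prefix is /18 -> interface port12.

port12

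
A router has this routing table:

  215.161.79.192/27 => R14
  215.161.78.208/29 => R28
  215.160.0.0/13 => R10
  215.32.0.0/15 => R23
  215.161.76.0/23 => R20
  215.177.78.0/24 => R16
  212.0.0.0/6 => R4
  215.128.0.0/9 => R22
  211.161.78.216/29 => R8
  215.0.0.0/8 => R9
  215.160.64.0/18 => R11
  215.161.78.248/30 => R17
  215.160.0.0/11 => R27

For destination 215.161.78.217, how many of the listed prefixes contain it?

5

Prefixes containing 215.161.78.217:
  212.0.0.0/6 (212.0.0.0 - 215.255.255.255)
  215.0.0.0/8 (215.0.0.0 - 215.255.255.255)
  215.128.0.0/9 (215.128.0.0 - 215.255.255.255)
  215.160.0.0/11 (215.160.0.0 - 215.191.255.255)
  215.160.0.0/13 (215.160.0.0 - 215.167.255.255)
Total matching entries: 5.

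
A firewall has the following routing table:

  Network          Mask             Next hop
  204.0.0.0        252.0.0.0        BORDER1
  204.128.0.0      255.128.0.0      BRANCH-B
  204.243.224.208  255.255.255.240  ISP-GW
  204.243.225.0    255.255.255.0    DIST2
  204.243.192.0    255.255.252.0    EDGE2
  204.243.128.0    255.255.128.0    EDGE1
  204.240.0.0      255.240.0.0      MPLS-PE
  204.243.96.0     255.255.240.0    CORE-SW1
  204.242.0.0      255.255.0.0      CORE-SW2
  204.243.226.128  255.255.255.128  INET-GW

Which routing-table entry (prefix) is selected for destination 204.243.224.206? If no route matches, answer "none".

Entries matching 204.243.224.206:
  204.0.0.0/6 (204.0.0.0 - 207.255.255.255)
  204.128.0.0/9 (204.128.0.0 - 204.255.255.255)
  204.240.0.0/12 (204.240.0.0 - 204.255.255.255)
  204.243.128.0/17 (204.243.128.0 - 204.243.255.255)
Most specific is 204.243.128.0/17.

204.243.128.0/17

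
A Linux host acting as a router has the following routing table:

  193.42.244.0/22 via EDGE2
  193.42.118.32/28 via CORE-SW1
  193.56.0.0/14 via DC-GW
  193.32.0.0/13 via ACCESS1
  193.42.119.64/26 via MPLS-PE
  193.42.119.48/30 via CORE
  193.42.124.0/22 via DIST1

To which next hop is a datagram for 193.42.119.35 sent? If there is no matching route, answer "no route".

No entry's prefix contains 193.42.119.35; there is no default route.

no route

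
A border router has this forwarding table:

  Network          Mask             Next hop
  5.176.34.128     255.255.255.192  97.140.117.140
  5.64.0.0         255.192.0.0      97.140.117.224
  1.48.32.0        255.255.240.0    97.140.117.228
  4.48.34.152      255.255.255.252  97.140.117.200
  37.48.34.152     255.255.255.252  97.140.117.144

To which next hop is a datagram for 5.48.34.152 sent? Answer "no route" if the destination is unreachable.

no route

No entry's prefix contains 5.48.34.152; there is no default route.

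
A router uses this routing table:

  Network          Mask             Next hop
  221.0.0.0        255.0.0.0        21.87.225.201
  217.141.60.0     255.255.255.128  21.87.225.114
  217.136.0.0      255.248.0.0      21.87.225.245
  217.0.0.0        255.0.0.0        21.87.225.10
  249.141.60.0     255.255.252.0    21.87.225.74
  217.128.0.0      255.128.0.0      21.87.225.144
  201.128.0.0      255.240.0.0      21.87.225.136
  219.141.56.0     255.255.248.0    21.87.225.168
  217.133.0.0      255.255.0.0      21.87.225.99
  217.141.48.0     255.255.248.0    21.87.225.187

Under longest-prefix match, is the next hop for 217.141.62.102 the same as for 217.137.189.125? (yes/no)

yes

217.141.62.102: longest match 217.136.0.0/13 -> 21.87.225.245
217.137.189.125: longest match 217.136.0.0/13 -> 21.87.225.245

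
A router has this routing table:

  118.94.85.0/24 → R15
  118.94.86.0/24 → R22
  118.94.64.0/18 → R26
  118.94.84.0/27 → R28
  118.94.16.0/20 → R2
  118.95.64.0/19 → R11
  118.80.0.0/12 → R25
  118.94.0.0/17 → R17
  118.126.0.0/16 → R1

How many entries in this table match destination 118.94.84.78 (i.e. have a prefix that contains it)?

3

Prefixes containing 118.94.84.78:
  118.80.0.0/12 (118.80.0.0 - 118.95.255.255)
  118.94.0.0/17 (118.94.0.0 - 118.94.127.255)
  118.94.64.0/18 (118.94.64.0 - 118.94.127.255)
Total matching entries: 3.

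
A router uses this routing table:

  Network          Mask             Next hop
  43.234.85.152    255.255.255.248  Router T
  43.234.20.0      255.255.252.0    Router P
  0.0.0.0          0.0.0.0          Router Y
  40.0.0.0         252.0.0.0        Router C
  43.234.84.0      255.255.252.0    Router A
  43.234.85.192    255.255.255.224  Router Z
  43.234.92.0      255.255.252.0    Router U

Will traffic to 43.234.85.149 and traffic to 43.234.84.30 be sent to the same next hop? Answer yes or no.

yes

43.234.85.149: longest match 43.234.84.0/22 -> Router A
43.234.84.30: longest match 43.234.84.0/22 -> Router A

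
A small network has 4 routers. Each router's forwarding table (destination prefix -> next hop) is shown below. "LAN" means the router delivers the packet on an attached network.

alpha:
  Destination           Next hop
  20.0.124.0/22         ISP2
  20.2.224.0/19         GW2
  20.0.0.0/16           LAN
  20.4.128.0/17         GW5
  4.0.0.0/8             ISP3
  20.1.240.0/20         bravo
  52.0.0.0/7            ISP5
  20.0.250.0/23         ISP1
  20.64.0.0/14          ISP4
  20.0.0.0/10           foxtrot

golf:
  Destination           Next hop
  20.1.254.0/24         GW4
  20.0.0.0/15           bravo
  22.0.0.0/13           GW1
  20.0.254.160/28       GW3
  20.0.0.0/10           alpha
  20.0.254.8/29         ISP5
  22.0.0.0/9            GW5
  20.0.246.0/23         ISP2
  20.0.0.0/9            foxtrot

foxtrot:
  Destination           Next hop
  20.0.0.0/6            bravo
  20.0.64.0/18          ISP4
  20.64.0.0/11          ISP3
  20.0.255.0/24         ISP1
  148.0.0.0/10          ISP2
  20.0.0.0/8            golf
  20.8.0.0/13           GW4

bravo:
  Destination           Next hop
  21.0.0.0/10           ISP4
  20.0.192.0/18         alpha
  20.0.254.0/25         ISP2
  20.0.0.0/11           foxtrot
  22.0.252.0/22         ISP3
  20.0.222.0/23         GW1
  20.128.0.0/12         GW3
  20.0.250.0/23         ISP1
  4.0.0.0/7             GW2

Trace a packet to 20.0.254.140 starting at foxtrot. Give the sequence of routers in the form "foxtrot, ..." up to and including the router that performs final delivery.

At foxtrot: longest match for 20.0.254.140 is 20.0.0.0/8 -> golf
At golf: longest match for 20.0.254.140 is 20.0.0.0/15 -> bravo
At bravo: longest match for 20.0.254.140 is 20.0.192.0/18 -> alpha
At alpha: longest match for 20.0.254.140 is 20.0.0.0/16 -> LAN

foxtrot, golf, bravo, alpha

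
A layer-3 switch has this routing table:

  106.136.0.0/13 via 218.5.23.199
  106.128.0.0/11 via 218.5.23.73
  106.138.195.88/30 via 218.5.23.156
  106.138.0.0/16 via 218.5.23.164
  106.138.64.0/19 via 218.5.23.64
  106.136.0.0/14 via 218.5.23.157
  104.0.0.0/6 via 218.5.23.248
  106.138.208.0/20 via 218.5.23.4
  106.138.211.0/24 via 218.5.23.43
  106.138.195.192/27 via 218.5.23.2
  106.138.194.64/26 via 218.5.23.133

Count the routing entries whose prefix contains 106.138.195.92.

5

Prefixes containing 106.138.195.92:
  104.0.0.0/6 (104.0.0.0 - 107.255.255.255)
  106.128.0.0/11 (106.128.0.0 - 106.159.255.255)
  106.136.0.0/13 (106.136.0.0 - 106.143.255.255)
  106.136.0.0/14 (106.136.0.0 - 106.139.255.255)
  106.138.0.0/16 (106.138.0.0 - 106.138.255.255)
Total matching entries: 5.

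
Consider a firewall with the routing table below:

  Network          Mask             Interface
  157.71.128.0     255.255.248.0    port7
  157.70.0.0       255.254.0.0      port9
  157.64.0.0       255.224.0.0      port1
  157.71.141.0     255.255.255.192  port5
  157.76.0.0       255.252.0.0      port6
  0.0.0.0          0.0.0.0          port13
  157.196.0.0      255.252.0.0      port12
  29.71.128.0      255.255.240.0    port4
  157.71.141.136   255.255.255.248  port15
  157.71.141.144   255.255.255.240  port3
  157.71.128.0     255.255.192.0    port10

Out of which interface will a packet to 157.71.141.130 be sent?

Routes whose prefix contains 157.71.141.130:
  0.0.0.0/0 (default, matches everything) -> port13
  157.64.0.0/11 (157.64.0.0 - 157.95.255.255) -> port1
  157.70.0.0/15 (157.70.0.0 - 157.71.255.255) -> port9
  157.71.128.0/18 (157.71.128.0 - 157.71.191.255) -> port10
More-specific entries that do NOT match:
  157.71.141.136/29 (157.71.141.136 - 157.71.141.143) does not contain 157.71.141.130
  157.71.141.144/28 (157.71.141.144 - 157.71.141.159) does not contain 157.71.141.130
  157.71.141.0/26 (157.71.141.0 - 157.71.141.63) does not contain 157.71.141.130
  157.71.128.0/21 (157.71.128.0 - 157.71.135.255) does not contain 157.71.141.130
  29.71.128.0/20 (29.71.128.0 - 29.71.143.255) does not contain 157.71.141.130
Longest matching prefix is /18 -> interface port10.

port10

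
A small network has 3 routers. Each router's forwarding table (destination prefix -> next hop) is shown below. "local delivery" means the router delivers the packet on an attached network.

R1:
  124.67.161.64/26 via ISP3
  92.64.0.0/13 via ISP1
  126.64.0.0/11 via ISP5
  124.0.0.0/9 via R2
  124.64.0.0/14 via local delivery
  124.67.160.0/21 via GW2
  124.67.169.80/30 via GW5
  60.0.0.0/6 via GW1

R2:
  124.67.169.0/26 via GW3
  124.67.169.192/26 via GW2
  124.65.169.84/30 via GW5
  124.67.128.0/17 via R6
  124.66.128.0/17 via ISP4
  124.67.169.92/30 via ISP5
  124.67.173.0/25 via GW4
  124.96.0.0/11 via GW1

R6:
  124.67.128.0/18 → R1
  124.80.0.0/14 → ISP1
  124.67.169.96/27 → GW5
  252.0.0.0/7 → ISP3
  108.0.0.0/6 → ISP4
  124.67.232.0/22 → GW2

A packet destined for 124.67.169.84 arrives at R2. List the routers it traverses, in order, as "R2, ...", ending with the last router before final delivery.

R2, R6, R1

At R2: longest match for 124.67.169.84 is 124.67.128.0/17 -> R6
At R6: longest match for 124.67.169.84 is 124.67.128.0/18 -> R1
At R1: longest match for 124.67.169.84 is 124.64.0.0/14 -> local delivery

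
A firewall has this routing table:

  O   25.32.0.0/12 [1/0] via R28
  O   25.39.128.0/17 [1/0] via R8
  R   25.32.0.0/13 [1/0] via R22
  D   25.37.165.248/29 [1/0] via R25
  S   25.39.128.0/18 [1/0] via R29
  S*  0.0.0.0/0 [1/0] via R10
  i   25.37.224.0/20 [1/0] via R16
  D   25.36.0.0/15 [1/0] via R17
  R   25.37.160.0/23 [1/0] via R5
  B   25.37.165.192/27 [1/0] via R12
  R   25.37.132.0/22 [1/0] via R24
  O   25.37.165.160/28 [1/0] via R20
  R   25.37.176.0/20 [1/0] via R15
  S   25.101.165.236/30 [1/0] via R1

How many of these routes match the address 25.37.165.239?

4

Prefixes containing 25.37.165.239:
  0.0.0.0/0 (default, matches everything)
  25.32.0.0/12 (25.32.0.0 - 25.47.255.255)
  25.32.0.0/13 (25.32.0.0 - 25.39.255.255)
  25.36.0.0/15 (25.36.0.0 - 25.37.255.255)
Total matching entries: 4.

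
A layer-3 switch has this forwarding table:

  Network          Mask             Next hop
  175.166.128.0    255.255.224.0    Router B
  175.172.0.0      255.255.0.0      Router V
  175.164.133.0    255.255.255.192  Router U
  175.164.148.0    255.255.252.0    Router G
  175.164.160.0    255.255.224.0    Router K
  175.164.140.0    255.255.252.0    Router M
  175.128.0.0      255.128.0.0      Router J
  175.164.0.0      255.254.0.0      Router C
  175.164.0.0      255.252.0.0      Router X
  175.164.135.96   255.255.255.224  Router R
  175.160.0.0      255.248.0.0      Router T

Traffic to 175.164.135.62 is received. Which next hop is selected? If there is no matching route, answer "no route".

Router C

Routes whose prefix contains 175.164.135.62:
  175.128.0.0/9 (175.128.0.0 - 175.255.255.255) -> Router J
  175.160.0.0/13 (175.160.0.0 - 175.167.255.255) -> Router T
  175.164.0.0/14 (175.164.0.0 - 175.167.255.255) -> Router X
  175.164.0.0/15 (175.164.0.0 - 175.165.255.255) -> Router C
More-specific entries that do NOT match:
  175.164.135.96/27 (175.164.135.96 - 175.164.135.127) does not contain 175.164.135.62
  175.164.133.0/26 (175.164.133.0 - 175.164.133.63) does not contain 175.164.135.62
  175.164.148.0/22 (175.164.148.0 - 175.164.151.255) does not contain 175.164.135.62
  175.164.140.0/22 (175.164.140.0 - 175.164.143.255) does not contain 175.164.135.62
  175.166.128.0/19 (175.166.128.0 - 175.166.159.255) does not contain 175.164.135.62
  175.164.160.0/19 (175.164.160.0 - 175.164.191.255) does not contain 175.164.135.62
  175.172.0.0/16 (175.172.0.0 - 175.172.255.255) does not contain 175.164.135.62
Longest matching prefix is /15 -> next hop Router C.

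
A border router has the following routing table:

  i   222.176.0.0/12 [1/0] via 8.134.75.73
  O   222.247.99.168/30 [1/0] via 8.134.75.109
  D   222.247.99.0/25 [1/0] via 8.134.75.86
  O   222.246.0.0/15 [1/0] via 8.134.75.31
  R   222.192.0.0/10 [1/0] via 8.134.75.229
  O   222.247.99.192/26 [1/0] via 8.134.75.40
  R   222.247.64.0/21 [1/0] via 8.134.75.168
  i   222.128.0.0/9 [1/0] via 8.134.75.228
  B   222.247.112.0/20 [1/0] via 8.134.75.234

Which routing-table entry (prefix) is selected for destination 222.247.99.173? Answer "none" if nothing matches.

Entries matching 222.247.99.173:
  222.128.0.0/9 (222.128.0.0 - 222.255.255.255)
  222.192.0.0/10 (222.192.0.0 - 222.255.255.255)
  222.246.0.0/15 (222.246.0.0 - 222.247.255.255)
Most specific is 222.246.0.0/15.

222.246.0.0/15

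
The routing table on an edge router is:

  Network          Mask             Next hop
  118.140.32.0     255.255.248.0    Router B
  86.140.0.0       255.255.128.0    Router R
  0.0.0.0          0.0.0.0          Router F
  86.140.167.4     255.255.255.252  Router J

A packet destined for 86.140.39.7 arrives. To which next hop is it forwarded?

Routes whose prefix contains 86.140.39.7:
  0.0.0.0/0 (default, matches everything) -> Router F
  86.140.0.0/17 (86.140.0.0 - 86.140.127.255) -> Router R
More-specific entries that do NOT match:
  86.140.167.4/30 (86.140.167.4 - 86.140.167.7) does not contain 86.140.39.7
  118.140.32.0/21 (118.140.32.0 - 118.140.39.255) does not contain 86.140.39.7
Longest matching prefix is /17 -> next hop Router R.

Router R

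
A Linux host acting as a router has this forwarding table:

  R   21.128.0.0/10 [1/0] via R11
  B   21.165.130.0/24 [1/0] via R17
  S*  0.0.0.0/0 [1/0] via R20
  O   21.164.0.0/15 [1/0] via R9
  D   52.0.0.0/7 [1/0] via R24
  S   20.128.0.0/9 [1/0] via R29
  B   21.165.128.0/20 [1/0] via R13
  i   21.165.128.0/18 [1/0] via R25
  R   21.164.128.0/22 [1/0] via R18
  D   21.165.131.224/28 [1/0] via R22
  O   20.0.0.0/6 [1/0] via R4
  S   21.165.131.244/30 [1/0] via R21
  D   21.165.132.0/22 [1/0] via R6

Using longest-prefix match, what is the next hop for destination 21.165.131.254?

R13

Routes whose prefix contains 21.165.131.254:
  0.0.0.0/0 (default, matches everything) -> R20
  20.0.0.0/6 (20.0.0.0 - 23.255.255.255) -> R4
  21.128.0.0/10 (21.128.0.0 - 21.191.255.255) -> R11
  21.164.0.0/15 (21.164.0.0 - 21.165.255.255) -> R9
  21.165.128.0/18 (21.165.128.0 - 21.165.191.255) -> R25
  21.165.128.0/20 (21.165.128.0 - 21.165.143.255) -> R13
More-specific entries that do NOT match:
  21.165.131.244/30 (21.165.131.244 - 21.165.131.247) does not contain 21.165.131.254
  21.165.131.224/28 (21.165.131.224 - 21.165.131.239) does not contain 21.165.131.254
  21.165.130.0/24 (21.165.130.0 - 21.165.130.255) does not contain 21.165.131.254
  21.164.128.0/22 (21.164.128.0 - 21.164.131.255) does not contain 21.165.131.254
  21.165.132.0/22 (21.165.132.0 - 21.165.135.255) does not contain 21.165.131.254
Longest matching prefix is /20 -> next hop R13.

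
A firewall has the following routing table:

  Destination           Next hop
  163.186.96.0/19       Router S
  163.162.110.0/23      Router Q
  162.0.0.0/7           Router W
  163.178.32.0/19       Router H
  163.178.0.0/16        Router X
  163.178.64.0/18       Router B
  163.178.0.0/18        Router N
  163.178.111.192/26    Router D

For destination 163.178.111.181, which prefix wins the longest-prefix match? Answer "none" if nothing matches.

163.178.64.0/18

Entries matching 163.178.111.181:
  162.0.0.0/7 (162.0.0.0 - 163.255.255.255)
  163.178.0.0/16 (163.178.0.0 - 163.178.255.255)
  163.178.64.0/18 (163.178.64.0 - 163.178.127.255)
Most specific is 163.178.64.0/18.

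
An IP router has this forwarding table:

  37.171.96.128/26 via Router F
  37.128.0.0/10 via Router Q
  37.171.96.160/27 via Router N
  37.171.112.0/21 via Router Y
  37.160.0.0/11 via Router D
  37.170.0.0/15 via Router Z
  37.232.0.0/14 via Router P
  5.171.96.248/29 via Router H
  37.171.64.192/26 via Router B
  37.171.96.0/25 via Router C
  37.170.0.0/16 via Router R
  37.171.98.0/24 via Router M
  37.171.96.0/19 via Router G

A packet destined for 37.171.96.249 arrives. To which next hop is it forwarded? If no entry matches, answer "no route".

Routes whose prefix contains 37.171.96.249:
  37.128.0.0/10 (37.128.0.0 - 37.191.255.255) -> Router Q
  37.160.0.0/11 (37.160.0.0 - 37.191.255.255) -> Router D
  37.170.0.0/15 (37.170.0.0 - 37.171.255.255) -> Router Z
  37.171.96.0/19 (37.171.96.0 - 37.171.127.255) -> Router G
More-specific entries that do NOT match:
  5.171.96.248/29 (5.171.96.248 - 5.171.96.255) does not contain 37.171.96.249
  37.171.96.160/27 (37.171.96.160 - 37.171.96.191) does not contain 37.171.96.249
  37.171.96.128/26 (37.171.96.128 - 37.171.96.191) does not contain 37.171.96.249
  37.171.64.192/26 (37.171.64.192 - 37.171.64.255) does not contain 37.171.96.249
  37.171.96.0/25 (37.171.96.0 - 37.171.96.127) does not contain 37.171.96.249
  37.171.98.0/24 (37.171.98.0 - 37.171.98.255) does not contain 37.171.96.249
  37.171.112.0/21 (37.171.112.0 - 37.171.119.255) does not contain 37.171.96.249
Longest matching prefix is /19 -> next hop Router G.

Router G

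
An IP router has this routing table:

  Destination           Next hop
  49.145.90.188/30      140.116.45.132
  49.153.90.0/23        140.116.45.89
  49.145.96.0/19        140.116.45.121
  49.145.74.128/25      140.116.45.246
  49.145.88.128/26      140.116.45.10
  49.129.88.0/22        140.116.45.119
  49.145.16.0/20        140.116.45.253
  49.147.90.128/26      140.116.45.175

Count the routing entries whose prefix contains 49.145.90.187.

0

No listed prefix contains 49.145.90.187.
Total matching entries: 0.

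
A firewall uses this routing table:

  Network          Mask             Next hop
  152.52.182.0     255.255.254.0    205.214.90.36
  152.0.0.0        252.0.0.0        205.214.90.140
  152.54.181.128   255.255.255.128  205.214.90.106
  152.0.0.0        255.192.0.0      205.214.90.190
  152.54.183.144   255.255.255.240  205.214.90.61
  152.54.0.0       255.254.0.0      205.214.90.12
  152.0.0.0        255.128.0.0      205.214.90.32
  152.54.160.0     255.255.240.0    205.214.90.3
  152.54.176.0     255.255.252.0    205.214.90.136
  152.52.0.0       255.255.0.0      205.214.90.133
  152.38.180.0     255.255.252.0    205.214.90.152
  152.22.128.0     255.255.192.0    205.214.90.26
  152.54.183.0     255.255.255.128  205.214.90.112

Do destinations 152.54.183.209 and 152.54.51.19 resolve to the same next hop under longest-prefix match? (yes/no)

yes

152.54.183.209: longest match 152.54.0.0/15 -> 205.214.90.12
152.54.51.19: longest match 152.54.0.0/15 -> 205.214.90.12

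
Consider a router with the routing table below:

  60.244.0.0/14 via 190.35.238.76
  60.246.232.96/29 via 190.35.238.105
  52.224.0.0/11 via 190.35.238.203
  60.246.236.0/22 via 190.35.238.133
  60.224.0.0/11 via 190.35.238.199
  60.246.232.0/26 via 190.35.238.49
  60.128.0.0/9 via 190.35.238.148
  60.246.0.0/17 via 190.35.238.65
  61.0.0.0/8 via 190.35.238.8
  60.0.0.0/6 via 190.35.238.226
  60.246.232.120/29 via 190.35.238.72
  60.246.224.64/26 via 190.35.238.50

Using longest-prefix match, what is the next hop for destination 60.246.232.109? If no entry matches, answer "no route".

190.35.238.76

Routes whose prefix contains 60.246.232.109:
  60.0.0.0/6 (60.0.0.0 - 63.255.255.255) -> 190.35.238.226
  60.128.0.0/9 (60.128.0.0 - 60.255.255.255) -> 190.35.238.148
  60.224.0.0/11 (60.224.0.0 - 60.255.255.255) -> 190.35.238.199
  60.244.0.0/14 (60.244.0.0 - 60.247.255.255) -> 190.35.238.76
More-specific entries that do NOT match:
  60.246.232.96/29 (60.246.232.96 - 60.246.232.103) does not contain 60.246.232.109
  60.246.232.120/29 (60.246.232.120 - 60.246.232.127) does not contain 60.246.232.109
  60.246.232.0/26 (60.246.232.0 - 60.246.232.63) does not contain 60.246.232.109
  60.246.224.64/26 (60.246.224.64 - 60.246.224.127) does not contain 60.246.232.109
  60.246.236.0/22 (60.246.236.0 - 60.246.239.255) does not contain 60.246.232.109
  60.246.0.0/17 (60.246.0.0 - 60.246.127.255) does not contain 60.246.232.109
Longest matching prefix is /14 -> next hop 190.35.238.76.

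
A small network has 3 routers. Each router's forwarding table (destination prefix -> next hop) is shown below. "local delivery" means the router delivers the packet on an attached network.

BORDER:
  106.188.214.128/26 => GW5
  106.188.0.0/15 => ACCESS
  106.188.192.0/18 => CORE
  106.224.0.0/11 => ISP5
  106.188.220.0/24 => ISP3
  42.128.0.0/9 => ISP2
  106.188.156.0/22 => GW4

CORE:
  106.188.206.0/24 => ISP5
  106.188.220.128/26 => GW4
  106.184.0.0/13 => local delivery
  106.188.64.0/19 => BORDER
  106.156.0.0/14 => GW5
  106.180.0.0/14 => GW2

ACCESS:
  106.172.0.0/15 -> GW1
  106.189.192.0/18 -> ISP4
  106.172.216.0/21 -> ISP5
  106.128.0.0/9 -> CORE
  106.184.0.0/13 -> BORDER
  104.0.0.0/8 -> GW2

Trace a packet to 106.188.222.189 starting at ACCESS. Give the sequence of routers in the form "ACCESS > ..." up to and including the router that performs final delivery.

At ACCESS: longest match for 106.188.222.189 is 106.184.0.0/13 -> BORDER
At BORDER: longest match for 106.188.222.189 is 106.188.192.0/18 -> CORE
At CORE: longest match for 106.188.222.189 is 106.184.0.0/13 -> local delivery

ACCESS > BORDER > CORE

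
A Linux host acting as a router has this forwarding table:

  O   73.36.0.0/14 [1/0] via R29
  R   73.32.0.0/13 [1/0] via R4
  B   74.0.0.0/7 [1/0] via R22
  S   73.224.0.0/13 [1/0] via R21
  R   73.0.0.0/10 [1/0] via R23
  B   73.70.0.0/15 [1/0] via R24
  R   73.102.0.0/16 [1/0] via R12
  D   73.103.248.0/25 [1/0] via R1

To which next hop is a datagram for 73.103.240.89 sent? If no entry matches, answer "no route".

No entry's prefix contains 73.103.240.89; there is no default route.

no route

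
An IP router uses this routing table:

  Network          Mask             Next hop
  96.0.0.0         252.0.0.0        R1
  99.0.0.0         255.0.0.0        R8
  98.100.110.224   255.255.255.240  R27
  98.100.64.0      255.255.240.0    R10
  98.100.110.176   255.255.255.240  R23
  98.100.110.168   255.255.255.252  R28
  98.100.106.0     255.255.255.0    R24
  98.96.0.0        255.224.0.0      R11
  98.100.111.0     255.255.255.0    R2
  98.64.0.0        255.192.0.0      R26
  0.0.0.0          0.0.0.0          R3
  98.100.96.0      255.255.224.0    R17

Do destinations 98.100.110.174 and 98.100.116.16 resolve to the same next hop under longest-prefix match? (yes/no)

98.100.110.174: longest match 98.100.96.0/19 -> R17
98.100.116.16: longest match 98.100.96.0/19 -> R17

yes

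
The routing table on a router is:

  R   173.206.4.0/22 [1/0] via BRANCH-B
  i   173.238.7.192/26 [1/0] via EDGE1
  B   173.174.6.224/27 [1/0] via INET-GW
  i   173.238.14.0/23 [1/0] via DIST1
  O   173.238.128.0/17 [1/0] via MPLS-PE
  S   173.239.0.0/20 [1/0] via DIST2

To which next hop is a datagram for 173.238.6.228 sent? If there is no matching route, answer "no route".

No entry's prefix contains 173.238.6.228; there is no default route.

no route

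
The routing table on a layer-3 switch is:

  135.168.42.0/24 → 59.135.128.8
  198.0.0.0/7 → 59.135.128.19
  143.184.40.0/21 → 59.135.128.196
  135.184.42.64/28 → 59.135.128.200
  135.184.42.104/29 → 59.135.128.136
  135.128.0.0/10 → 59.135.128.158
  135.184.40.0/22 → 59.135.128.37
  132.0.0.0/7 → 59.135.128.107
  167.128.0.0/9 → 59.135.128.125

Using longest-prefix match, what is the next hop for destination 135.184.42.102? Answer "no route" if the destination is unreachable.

Routes whose prefix contains 135.184.42.102:
  135.128.0.0/10 (135.128.0.0 - 135.191.255.255) -> 59.135.128.158
  135.184.40.0/22 (135.184.40.0 - 135.184.43.255) -> 59.135.128.37
More-specific entries that do NOT match:
  135.184.42.104/29 (135.184.42.104 - 135.184.42.111) does not contain 135.184.42.102
  135.184.42.64/28 (135.184.42.64 - 135.184.42.79) does not contain 135.184.42.102
  135.168.42.0/24 (135.168.42.0 - 135.168.42.255) does not contain 135.184.42.102
Longest matching prefix is /22 -> next hop 59.135.128.37.

59.135.128.37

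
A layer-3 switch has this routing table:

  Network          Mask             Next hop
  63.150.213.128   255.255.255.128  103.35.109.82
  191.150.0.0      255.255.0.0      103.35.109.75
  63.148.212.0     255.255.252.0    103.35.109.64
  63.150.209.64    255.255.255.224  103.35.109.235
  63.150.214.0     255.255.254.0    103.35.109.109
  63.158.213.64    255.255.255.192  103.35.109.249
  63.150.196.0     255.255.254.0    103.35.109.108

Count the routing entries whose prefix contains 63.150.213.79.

0

No listed prefix contains 63.150.213.79.
Total matching entries: 0.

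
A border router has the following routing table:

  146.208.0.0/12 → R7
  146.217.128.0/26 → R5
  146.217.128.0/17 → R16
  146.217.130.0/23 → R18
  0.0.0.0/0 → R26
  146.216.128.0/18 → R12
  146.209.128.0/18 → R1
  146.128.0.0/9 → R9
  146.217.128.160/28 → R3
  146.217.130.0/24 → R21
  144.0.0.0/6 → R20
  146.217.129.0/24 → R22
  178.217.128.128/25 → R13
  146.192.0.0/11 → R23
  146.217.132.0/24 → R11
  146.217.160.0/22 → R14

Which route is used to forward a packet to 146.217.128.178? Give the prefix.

146.217.128.0/17

Entries matching 146.217.128.178:
  0.0.0.0/0 (default, matches everything)
  144.0.0.0/6 (144.0.0.0 - 147.255.255.255)
  146.128.0.0/9 (146.128.0.0 - 146.255.255.255)
  146.192.0.0/11 (146.192.0.0 - 146.223.255.255)
  146.208.0.0/12 (146.208.0.0 - 146.223.255.255)
  146.217.128.0/17 (146.217.128.0 - 146.217.255.255)
Most specific is 146.217.128.0/17.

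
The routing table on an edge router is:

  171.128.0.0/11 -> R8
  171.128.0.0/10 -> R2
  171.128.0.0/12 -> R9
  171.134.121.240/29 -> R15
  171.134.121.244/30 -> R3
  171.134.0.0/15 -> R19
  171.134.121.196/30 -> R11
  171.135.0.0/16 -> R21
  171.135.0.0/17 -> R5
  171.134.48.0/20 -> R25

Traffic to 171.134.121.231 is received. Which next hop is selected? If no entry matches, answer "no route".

R19

Routes whose prefix contains 171.134.121.231:
  171.128.0.0/10 (171.128.0.0 - 171.191.255.255) -> R2
  171.128.0.0/11 (171.128.0.0 - 171.159.255.255) -> R8
  171.128.0.0/12 (171.128.0.0 - 171.143.255.255) -> R9
  171.134.0.0/15 (171.134.0.0 - 171.135.255.255) -> R19
More-specific entries that do NOT match:
  171.134.121.244/30 (171.134.121.244 - 171.134.121.247) does not contain 171.134.121.231
  171.134.121.196/30 (171.134.121.196 - 171.134.121.199) does not contain 171.134.121.231
  171.134.121.240/29 (171.134.121.240 - 171.134.121.247) does not contain 171.134.121.231
  171.134.48.0/20 (171.134.48.0 - 171.134.63.255) does not contain 171.134.121.231
  171.135.0.0/17 (171.135.0.0 - 171.135.127.255) does not contain 171.134.121.231
  171.135.0.0/16 (171.135.0.0 - 171.135.255.255) does not contain 171.134.121.231
Longest matching prefix is /15 -> next hop R19.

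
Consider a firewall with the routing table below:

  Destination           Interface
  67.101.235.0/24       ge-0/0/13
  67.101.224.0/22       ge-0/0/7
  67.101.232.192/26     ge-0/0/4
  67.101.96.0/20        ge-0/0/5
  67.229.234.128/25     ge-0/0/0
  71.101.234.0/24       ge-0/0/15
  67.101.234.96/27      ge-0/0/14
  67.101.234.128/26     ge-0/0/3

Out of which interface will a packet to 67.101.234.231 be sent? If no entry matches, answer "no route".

no route

No entry's prefix contains 67.101.234.231; there is no default route.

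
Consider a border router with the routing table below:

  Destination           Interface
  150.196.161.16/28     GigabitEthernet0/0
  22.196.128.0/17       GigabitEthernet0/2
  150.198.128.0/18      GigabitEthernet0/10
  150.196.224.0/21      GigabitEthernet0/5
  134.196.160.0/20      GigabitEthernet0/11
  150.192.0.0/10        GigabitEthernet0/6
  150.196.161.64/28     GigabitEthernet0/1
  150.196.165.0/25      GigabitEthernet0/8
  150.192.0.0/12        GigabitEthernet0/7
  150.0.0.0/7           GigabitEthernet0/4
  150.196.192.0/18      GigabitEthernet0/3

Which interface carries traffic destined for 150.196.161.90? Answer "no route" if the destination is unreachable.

GigabitEthernet0/7

Routes whose prefix contains 150.196.161.90:
  150.0.0.0/7 (150.0.0.0 - 151.255.255.255) -> GigabitEthernet0/4
  150.192.0.0/10 (150.192.0.0 - 150.255.255.255) -> GigabitEthernet0/6
  150.192.0.0/12 (150.192.0.0 - 150.207.255.255) -> GigabitEthernet0/7
More-specific entries that do NOT match:
  150.196.161.16/28 (150.196.161.16 - 150.196.161.31) does not contain 150.196.161.90
  150.196.161.64/28 (150.196.161.64 - 150.196.161.79) does not contain 150.196.161.90
  150.196.165.0/25 (150.196.165.0 - 150.196.165.127) does not contain 150.196.161.90
  150.196.224.0/21 (150.196.224.0 - 150.196.231.255) does not contain 150.196.161.90
  134.196.160.0/20 (134.196.160.0 - 134.196.175.255) does not contain 150.196.161.90
  150.198.128.0/18 (150.198.128.0 - 150.198.191.255) does not contain 150.196.161.90
  150.196.192.0/18 (150.196.192.0 - 150.196.255.255) does not contain 150.196.161.90
  22.196.128.0/17 (22.196.128.0 - 22.196.255.255) does not contain 150.196.161.90
Longest matching prefix is /12 -> interface GigabitEthernet0/7.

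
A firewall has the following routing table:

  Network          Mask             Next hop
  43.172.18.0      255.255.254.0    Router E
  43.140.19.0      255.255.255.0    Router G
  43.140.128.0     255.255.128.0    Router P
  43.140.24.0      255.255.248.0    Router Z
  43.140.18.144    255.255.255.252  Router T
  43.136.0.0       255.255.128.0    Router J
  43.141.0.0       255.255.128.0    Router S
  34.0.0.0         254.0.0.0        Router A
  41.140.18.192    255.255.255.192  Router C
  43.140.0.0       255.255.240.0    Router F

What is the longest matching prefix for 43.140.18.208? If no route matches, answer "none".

none

43.140.18.208 is outside every listed prefix and there is no default route.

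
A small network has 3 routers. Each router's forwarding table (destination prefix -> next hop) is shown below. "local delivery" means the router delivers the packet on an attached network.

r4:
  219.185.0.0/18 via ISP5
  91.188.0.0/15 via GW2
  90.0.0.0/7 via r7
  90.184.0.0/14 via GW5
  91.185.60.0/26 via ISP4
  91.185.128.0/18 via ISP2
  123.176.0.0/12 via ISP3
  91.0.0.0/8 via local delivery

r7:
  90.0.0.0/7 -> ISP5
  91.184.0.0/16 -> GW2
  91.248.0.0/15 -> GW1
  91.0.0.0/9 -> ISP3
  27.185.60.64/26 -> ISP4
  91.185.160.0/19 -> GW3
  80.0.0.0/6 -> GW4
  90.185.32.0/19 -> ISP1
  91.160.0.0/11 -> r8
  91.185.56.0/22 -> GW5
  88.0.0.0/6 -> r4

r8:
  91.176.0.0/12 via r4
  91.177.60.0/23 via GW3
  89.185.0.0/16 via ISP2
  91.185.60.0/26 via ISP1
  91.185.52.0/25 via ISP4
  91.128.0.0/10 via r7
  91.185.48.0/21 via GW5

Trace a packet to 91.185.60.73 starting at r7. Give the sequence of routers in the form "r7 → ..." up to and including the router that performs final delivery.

r7 → r8 → r4

At r7: longest match for 91.185.60.73 is 91.160.0.0/11 -> r8
At r8: longest match for 91.185.60.73 is 91.176.0.0/12 -> r4
At r4: longest match for 91.185.60.73 is 91.0.0.0/8 -> local delivery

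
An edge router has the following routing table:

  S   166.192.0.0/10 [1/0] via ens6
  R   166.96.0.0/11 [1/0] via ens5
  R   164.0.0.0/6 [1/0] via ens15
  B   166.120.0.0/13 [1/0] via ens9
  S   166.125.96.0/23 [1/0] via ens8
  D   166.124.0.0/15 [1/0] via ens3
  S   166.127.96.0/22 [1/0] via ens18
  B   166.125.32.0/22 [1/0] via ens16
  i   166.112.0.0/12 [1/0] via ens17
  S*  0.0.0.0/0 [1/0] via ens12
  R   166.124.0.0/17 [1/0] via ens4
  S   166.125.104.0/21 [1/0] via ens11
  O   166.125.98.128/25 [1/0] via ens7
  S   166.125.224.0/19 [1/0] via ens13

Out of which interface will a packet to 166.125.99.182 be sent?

ens3

Routes whose prefix contains 166.125.99.182:
  0.0.0.0/0 (default, matches everything) -> ens12
  164.0.0.0/6 (164.0.0.0 - 167.255.255.255) -> ens15
  166.96.0.0/11 (166.96.0.0 - 166.127.255.255) -> ens5
  166.112.0.0/12 (166.112.0.0 - 166.127.255.255) -> ens17
  166.120.0.0/13 (166.120.0.0 - 166.127.255.255) -> ens9
  166.124.0.0/15 (166.124.0.0 - 166.125.255.255) -> ens3
More-specific entries that do NOT match:
  166.125.98.128/25 (166.125.98.128 - 166.125.98.255) does not contain 166.125.99.182
  166.125.96.0/23 (166.125.96.0 - 166.125.97.255) does not contain 166.125.99.182
  166.127.96.0/22 (166.127.96.0 - 166.127.99.255) does not contain 166.125.99.182
  166.125.32.0/22 (166.125.32.0 - 166.125.35.255) does not contain 166.125.99.182
  166.125.104.0/21 (166.125.104.0 - 166.125.111.255) does not contain 166.125.99.182
  166.125.224.0/19 (166.125.224.0 - 166.125.255.255) does not contain 166.125.99.182
  166.124.0.0/17 (166.124.0.0 - 166.124.127.255) does not contain 166.125.99.182
Longest matching prefix is /15 -> interface ens3.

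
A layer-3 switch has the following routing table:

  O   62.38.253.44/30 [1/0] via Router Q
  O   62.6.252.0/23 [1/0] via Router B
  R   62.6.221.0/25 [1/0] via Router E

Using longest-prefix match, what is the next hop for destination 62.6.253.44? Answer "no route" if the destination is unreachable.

Routes whose prefix contains 62.6.253.44:
  62.6.252.0/23 (62.6.252.0 - 62.6.253.255) -> Router B
More-specific entries that do NOT match:
  62.38.253.44/30 (62.38.253.44 - 62.38.253.47) does not contain 62.6.253.44
  62.6.221.0/25 (62.6.221.0 - 62.6.221.127) does not contain 62.6.253.44
Longest matching prefix is /23 -> next hop Router B.

Router B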